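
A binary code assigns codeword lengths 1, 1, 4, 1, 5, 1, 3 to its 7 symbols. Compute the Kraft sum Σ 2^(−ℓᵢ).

With common denominator 2^5 = 32: Σ 2^(−ℓᵢ) = 16/32 + 16/32 + 2/32 + 16/32 + 1/32 + 16/32 + 4/32 = 71/32 = 2.21875.

2.21875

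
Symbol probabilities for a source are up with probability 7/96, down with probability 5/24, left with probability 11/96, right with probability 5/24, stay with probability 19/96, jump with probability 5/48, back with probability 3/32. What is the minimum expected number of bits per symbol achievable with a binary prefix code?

2.75 bits/symbol

Repeatedly combine the two least-probable nodes; the expected code length is the sum of the merged weights.
merge 7/96 + 3/32 → 1/6
merge 5/48 + 11/96 → 7/32
merge 1/6 + 19/96 → 35/96
merge 5/24 + 5/24 → 5/12
merge 7/32 + 35/96 → 7/12
merge 5/12 + 7/12 → 1
L = 1/6 + 7/32 + 35/96 + 5/12 + 7/12 + 1 = 11/4 = 2.75 bits/symbol.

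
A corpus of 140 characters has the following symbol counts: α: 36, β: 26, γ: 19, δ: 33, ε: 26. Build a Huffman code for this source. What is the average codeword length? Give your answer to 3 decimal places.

2.321 bits/symbol

Probabilities are the counts divided by 140.
Repeatedly combine the two least-probable nodes; the expected code length is the sum of the merged weights.
merge 19/140 + 13/70 → 9/28
merge 13/70 + 33/140 → 59/140
merge 9/35 + 9/28 → 81/140
merge 59/140 + 81/140 → 1
L = 9/28 + 59/140 + 81/140 + 1 = 65/28 ≈ 2.321 bits/symbol.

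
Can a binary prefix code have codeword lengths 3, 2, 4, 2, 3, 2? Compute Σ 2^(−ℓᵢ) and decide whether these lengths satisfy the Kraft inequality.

1.0625; no

With common denominator 2^4 = 16: Σ 2^(−ℓᵢ) = 2/16 + 4/16 + 1/16 + 4/16 + 2/16 + 4/16 = 17/16 = 1.0625.
Kraft's inequality requires Σ ≤ 1; here Σ = 1.0625 > 1, so no such prefix code exists.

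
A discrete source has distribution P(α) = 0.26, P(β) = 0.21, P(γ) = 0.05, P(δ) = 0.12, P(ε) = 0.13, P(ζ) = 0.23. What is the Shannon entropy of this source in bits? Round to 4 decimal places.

2.4316 bits

H = −Σ pᵢ log₂ pᵢ.
−0.26·log₂(0.26) = 0.5053
−0.21·log₂(0.21) = 0.4728
−0.05·log₂(0.05) = 0.2161
−0.12·log₂(0.12) = 0.3671
−0.13·log₂(0.13) = 0.3826
−0.23·log₂(0.23) = 0.4877
Sum ≈ 2.4316 → 2.4316 bits.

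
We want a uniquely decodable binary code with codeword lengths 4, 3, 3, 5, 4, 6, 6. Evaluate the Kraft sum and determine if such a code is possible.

0.4375; yes

With common denominator 2^6 = 64: Σ 2^(−ℓᵢ) = 4/64 + 8/64 + 8/64 + 2/64 + 4/64 + 1/64 + 1/64 = 28/64 = 0.4375.
Kraft's inequality requires Σ ≤ 1; here Σ = 0.4375 ≤ 1, so such a prefix code exists.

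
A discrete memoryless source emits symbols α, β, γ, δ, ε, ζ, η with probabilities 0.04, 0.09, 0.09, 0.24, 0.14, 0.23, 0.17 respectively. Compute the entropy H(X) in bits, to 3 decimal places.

2.625 bits

H = −Σ pᵢ log₂ pᵢ.
−0.04·log₂(0.04) = 0.1858
−0.09·log₂(0.09) = 0.3127
−0.09·log₂(0.09) = 0.3127
−0.24·log₂(0.24) = 0.4941
−0.14·log₂(0.14) = 0.3971
−0.23·log₂(0.23) = 0.4877
−0.17·log₂(0.17) = 0.4346
Sum ≈ 2.6246 → 2.625 bits.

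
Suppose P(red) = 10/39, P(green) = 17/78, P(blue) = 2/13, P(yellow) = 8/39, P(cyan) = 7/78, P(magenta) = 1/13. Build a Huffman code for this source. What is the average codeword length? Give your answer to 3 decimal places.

2.487 bits/symbol

Repeatedly combine the two least-probable nodes; the expected code length is the sum of the merged weights.
merge 1/13 + 7/78 → 1/6
merge 2/13 + 1/6 → 25/78
merge 8/39 + 17/78 → 11/26
merge 10/39 + 25/78 → 15/26
merge 11/26 + 15/26 → 1
L = 1/6 + 25/78 + 11/26 + 15/26 + 1 = 97/39 ≈ 2.487 bits/symbol.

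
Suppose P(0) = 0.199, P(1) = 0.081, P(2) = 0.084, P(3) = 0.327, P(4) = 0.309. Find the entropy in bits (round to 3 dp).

H = −Σ pᵢ log₂ pᵢ.
−0.199·log₂(0.199) = 0.4635
−0.081·log₂(0.081) = 0.2937
−0.084·log₂(0.084) = 0.3002
−0.327·log₂(0.327) = 0.5273
−0.309·log₂(0.309) = 0.5235
Sum ≈ 2.1083 → 2.108 bits.

2.108 bits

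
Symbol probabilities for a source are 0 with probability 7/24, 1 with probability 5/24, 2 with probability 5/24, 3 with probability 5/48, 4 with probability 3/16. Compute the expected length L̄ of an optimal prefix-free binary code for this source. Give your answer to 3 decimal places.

2.292 bits/symbol

Repeatedly combine the two least-probable nodes; the expected code length is the sum of the merged weights.
merge 5/48 + 3/16 → 7/24
merge 5/24 + 5/24 → 5/12
merge 7/24 + 7/24 → 7/12
merge 5/12 + 7/12 → 1
L = 7/24 + 5/12 + 7/12 + 1 = 55/24 ≈ 2.292 bits/symbol.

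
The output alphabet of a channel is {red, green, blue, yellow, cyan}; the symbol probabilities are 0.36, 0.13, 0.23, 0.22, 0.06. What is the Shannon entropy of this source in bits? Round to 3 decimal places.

H = −Σ pᵢ log₂ pᵢ.
−0.36·log₂(0.36) = 0.5306
−0.13·log₂(0.13) = 0.3826
−0.23·log₂(0.23) = 0.4877
−0.22·log₂(0.22) = 0.4806
−0.06·log₂(0.06) = 0.2435
Sum ≈ 2.1250 → 2.125 bits.

2.125 bits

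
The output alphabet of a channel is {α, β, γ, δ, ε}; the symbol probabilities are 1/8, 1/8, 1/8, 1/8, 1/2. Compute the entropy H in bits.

2 bits

Each probability is a power of 1/2, so log₂(1/p) is an integer.
H = Σ p·log₂(1/p) = 1/8·3 + 1/8·3 + 1/8·3 + 1/8·3 + 1/2·1 = 2 bits.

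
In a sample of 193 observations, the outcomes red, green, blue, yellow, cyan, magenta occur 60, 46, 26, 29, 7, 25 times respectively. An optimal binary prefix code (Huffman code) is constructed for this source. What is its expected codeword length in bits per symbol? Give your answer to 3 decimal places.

2.451 bits/symbol

Probabilities are the counts divided by 193.
Repeatedly combine the two least-probable nodes; the expected code length is the sum of the merged weights.
merge 7/193 + 25/193 → 32/193
merge 26/193 + 29/193 → 55/193
merge 32/193 + 46/193 → 78/193
merge 55/193 + 60/193 → 115/193
merge 78/193 + 115/193 → 1
L = 32/193 + 55/193 + 78/193 + 115/193 + 1 = 473/193 ≈ 2.451 bits/symbol.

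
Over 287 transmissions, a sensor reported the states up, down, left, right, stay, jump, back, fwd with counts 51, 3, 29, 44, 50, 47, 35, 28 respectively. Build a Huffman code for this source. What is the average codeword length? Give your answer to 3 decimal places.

2.930 bits/symbol

Probabilities are the counts divided by 287.
Repeatedly combine the two least-probable nodes; the expected code length is the sum of the merged weights.
merge 3/287 + 4/41 → 31/287
merge 29/287 + 31/287 → 60/287
merge 5/41 + 44/287 → 79/287
merge 47/287 + 50/287 → 97/287
merge 51/287 + 60/287 → 111/287
merge 79/287 + 97/287 → 176/287
merge 111/287 + 176/287 → 1
L = 31/287 + 60/287 + 79/287 + 97/287 + 111/287 + 176/287 + 1 = 841/287 ≈ 2.930 bits/symbol.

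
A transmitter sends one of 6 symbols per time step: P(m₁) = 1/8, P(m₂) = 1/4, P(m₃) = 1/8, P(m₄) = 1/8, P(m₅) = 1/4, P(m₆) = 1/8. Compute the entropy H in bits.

Each probability is a power of 1/2, so log₂(1/p) is an integer.
H = Σ p·log₂(1/p) = 1/8·3 + 1/4·2 + 1/8·3 + 1/8·3 + 1/4·2 + 1/8·3 = 2.5 bits.

2.5 bits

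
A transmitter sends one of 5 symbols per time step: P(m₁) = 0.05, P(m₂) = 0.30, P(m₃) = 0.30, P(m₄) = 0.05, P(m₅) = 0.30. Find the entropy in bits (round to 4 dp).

1.9955 bits

H = −Σ pᵢ log₂ pᵢ.
−0.05·log₂(0.05) = 0.2161
−0.30·log₂(0.30) = 0.5211
−0.30·log₂(0.30) = 0.5211
−0.05·log₂(0.05) = 0.2161
−0.30·log₂(0.30) = 0.5211
Sum ≈ 1.9955 → 1.9955 bits.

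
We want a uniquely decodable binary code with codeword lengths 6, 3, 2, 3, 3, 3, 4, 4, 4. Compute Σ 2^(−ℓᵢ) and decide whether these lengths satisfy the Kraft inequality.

With common denominator 2^6 = 64: Σ 2^(−ℓᵢ) = 1/64 + 8/64 + 16/64 + 8/64 + 8/64 + 8/64 + 4/64 + 4/64 + 4/64 = 61/64 = 0.953125.
Kraft's inequality requires Σ ≤ 1; here Σ = 0.953125 ≤ 1, so such a prefix code exists.

0.953125; yes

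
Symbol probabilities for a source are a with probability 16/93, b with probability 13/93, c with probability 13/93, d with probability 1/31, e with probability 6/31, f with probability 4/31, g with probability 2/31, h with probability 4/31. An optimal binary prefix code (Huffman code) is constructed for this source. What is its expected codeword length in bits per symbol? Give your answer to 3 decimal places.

Repeatedly combine the two least-probable nodes; the expected code length is the sum of the merged weights.
merge 1/31 + 2/31 → 3/31
merge 3/31 + 4/31 → 7/31
merge 4/31 + 13/93 → 25/93
merge 13/93 + 16/93 → 29/93
merge 6/31 + 7/31 → 13/31
merge 25/93 + 29/93 → 18/31
merge 13/31 + 18/31 → 1
L = 3/31 + 7/31 + 25/93 + 29/93 + 13/31 + 18/31 + 1 = 90/31 ≈ 2.903 bits/symbol.

2.903 bits/symbol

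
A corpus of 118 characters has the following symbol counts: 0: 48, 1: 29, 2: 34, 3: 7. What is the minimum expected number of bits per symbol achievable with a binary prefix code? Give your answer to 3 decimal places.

Probabilities are the counts divided by 118.
Repeatedly combine the two least-probable nodes; the expected code length is the sum of the merged weights.
merge 7/118 + 29/118 → 18/59
merge 17/59 + 18/59 → 35/59
merge 24/59 + 35/59 → 1
L = 18/59 + 35/59 + 1 = 112/59 ≈ 1.898 bits/symbol.

1.898 bits/symbol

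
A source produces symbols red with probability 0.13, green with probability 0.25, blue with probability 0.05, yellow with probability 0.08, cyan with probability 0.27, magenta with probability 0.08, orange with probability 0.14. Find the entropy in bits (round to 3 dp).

H = −Σ pᵢ log₂ pᵢ.
−0.13·log₂(0.13) = 0.3826
−0.25·log₂(0.25) = 0.5000
−0.05·log₂(0.05) = 0.2161
−0.08·log₂(0.08) = 0.2915
−0.27·log₂(0.27) = 0.5100
−0.08·log₂(0.08) = 0.2915
−0.14·log₂(0.14) = 0.3971
Sum ≈ 2.5889 → 2.589 bits.

2.589 bits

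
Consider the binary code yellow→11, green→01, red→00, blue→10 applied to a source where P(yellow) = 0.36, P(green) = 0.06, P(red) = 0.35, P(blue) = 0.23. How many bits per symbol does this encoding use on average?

2 bits/symbol

L̄ = Σ pᵢ·ℓᵢ = 0.36·2 + 0.06·2 + 0.35·2 + 0.23·2 = 2 bits/symbol.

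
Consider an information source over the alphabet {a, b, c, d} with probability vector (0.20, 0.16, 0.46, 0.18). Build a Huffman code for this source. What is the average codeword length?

Repeatedly combine the two least-probable nodes; the expected code length is the sum of the merged weights.
merge 4/25 + 9/50 → 17/50
merge 1/5 + 17/50 → 27/50
merge 23/50 + 27/50 → 1
L = 17/50 + 27/50 + 1 = 47/25 = 1.88 bits/symbol.

1.88 bits/symbol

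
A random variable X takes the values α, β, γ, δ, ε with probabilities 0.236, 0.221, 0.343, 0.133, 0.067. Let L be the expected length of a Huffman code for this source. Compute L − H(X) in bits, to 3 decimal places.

Entropy H = −Σ p log₂ p ≈ 2.1508 bits.
Huffman merges: 67/1000+133/1000→1/5; 1/5+221/1000→421/1000; 59/250+343/1000→579/1000; 421/1000+579/1000→1. L = 11/5 ≈ 2.2000.
L − H = 2.2000 − 2.1508 = 0.049 bits.

0.049 bits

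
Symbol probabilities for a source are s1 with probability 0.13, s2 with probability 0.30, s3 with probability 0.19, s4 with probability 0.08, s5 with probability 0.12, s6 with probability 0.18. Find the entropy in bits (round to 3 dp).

H = −Σ pᵢ log₂ pᵢ.
−0.13·log₂(0.13) = 0.3826
−0.30·log₂(0.30) = 0.5211
−0.19·log₂(0.19) = 0.4552
−0.08·log₂(0.08) = 0.2915
−0.12·log₂(0.12) = 0.3671
−0.18·log₂(0.18) = 0.4453
Sum ≈ 2.4628 → 2.463 bits.

2.463 bits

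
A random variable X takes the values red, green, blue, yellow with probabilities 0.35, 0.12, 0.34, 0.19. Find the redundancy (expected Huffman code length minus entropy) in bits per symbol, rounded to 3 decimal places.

Entropy H = −Σ p log₂ p ≈ 1.8816 bits.
Huffman merges: 3/25+19/100→31/100; 31/100+17/50→13/20; 7/20+13/20→1. L = 49/25 ≈ 1.9600.
L − H = 1.9600 − 1.8816 = 0.078 bits.

0.078 bits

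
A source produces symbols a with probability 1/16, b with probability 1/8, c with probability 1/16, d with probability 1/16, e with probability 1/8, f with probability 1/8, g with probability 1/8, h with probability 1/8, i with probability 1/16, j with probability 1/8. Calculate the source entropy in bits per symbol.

Each probability is a power of 1/2, so log₂(1/p) is an integer.
H = Σ p·log₂(1/p) = 1/16·4 + 1/8·3 + 1/16·4 + 1/16·4 + 1/8·3 + 1/8·3 + 1/8·3 + 1/8·3 + 1/16·4 + 1/8·3 = 3.25 bits.

3.25 bits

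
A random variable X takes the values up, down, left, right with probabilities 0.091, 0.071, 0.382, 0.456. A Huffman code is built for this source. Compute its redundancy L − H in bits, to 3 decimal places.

0.073 bits

Entropy H = −Σ p log₂ p ≈ 1.6326 bits.
Huffman merges: 71/1000+91/1000→81/500; 81/500+191/500→68/125; 57/125+68/125→1. L = 853/500 ≈ 1.7060.
L − H = 1.7060 − 1.6326 = 0.073 bits.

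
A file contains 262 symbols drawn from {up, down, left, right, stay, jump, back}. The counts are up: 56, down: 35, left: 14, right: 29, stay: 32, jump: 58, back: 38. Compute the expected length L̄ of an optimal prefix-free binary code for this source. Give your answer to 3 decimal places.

Probabilities are the counts divided by 262.
Repeatedly combine the two least-probable nodes; the expected code length is the sum of the merged weights.
merge 7/131 + 29/262 → 43/262
merge 16/131 + 35/262 → 67/262
merge 19/131 + 43/262 → 81/262
merge 28/131 + 29/131 → 57/131
merge 67/262 + 81/262 → 74/131
merge 57/131 + 74/131 → 1
L = 43/262 + 67/262 + 81/262 + 57/131 + 74/131 + 1 = 715/262 ≈ 2.729 bits/symbol.

2.729 bits/symbol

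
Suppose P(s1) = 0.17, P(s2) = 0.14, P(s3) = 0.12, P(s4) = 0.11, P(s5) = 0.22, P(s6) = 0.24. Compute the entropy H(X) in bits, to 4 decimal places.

2.5238 bits

H = −Σ pᵢ log₂ pᵢ.
−0.17·log₂(0.17) = 0.4346
−0.14·log₂(0.14) = 0.3971
−0.12·log₂(0.12) = 0.3671
−0.11·log₂(0.11) = 0.3503
−0.22·log₂(0.22) = 0.4806
−0.24·log₂(0.24) = 0.4941
Sum ≈ 2.5238 → 2.5238 bits.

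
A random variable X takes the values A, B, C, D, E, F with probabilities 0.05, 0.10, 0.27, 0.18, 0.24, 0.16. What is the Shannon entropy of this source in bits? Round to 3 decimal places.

H = −Σ pᵢ log₂ pᵢ.
−0.05·log₂(0.05) = 0.2161
−0.10·log₂(0.10) = 0.3322
−0.27·log₂(0.27) = 0.5100
−0.18·log₂(0.18) = 0.4453
−0.24·log₂(0.24) = 0.4941
−0.16·log₂(0.16) = 0.4230
Sum ≈ 2.4208 → 2.421 bits.

2.421 bits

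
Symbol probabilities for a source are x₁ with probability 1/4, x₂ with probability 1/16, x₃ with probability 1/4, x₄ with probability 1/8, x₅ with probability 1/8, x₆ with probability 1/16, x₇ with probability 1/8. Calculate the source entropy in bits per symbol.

2.625 bits

Each probability is a power of 1/2, so log₂(1/p) is an integer.
H = Σ p·log₂(1/p) = 1/4·2 + 1/16·4 + 1/4·2 + 1/8·3 + 1/8·3 + 1/16·4 + 1/8·3 = 2.625 bits.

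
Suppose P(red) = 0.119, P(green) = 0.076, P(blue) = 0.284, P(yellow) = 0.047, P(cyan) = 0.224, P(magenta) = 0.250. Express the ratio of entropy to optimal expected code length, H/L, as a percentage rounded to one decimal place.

99.6%

Entropy H = −Σ p log₂ p ≈ 2.3546 bits.
Huffman merges: 47/1000+19/250→123/1000; 119/1000+123/1000→121/500; 28/125+121/500→233/500; 1/4+71/250→267/500; 233/500+267/500→1. L = 473/200 ≈ 2.3650.
Efficiency = H/L = 2.3546/2.3650 = 99.6%.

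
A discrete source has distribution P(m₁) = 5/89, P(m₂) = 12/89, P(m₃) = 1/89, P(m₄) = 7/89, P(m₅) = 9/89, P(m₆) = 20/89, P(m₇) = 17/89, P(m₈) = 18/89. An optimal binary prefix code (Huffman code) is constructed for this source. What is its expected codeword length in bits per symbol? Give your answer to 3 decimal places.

Repeatedly combine the two least-probable nodes; the expected code length is the sum of the merged weights.
merge 1/89 + 5/89 → 6/89
merge 6/89 + 7/89 → 13/89
merge 9/89 + 12/89 → 21/89
merge 13/89 + 17/89 → 30/89
merge 18/89 + 20/89 → 38/89
merge 21/89 + 30/89 → 51/89
merge 38/89 + 51/89 → 1
L = 6/89 + 13/89 + 21/89 + 30/89 + 38/89 + 51/89 + 1 = 248/89 ≈ 2.787 bits/symbol.

2.787 bits/symbol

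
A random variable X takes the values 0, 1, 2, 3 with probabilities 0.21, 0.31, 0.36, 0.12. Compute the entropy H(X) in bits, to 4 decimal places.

H = −Σ pᵢ log₂ pᵢ.
−0.21·log₂(0.21) = 0.4728
−0.31·log₂(0.31) = 0.5238
−0.36·log₂(0.36) = 0.5306
−0.12·log₂(0.12) = 0.3671
Sum ≈ 1.8943 → 1.8943 bits.

1.8943 bits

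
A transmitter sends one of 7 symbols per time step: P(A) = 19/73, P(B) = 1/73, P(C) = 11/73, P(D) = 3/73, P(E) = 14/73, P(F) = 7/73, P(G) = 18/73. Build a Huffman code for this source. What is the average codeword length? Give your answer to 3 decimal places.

Repeatedly combine the two least-probable nodes; the expected code length is the sum of the merged weights.
merge 1/73 + 3/73 → 4/73
merge 4/73 + 7/73 → 11/73
merge 11/73 + 11/73 → 22/73
merge 14/73 + 18/73 → 32/73
merge 19/73 + 22/73 → 41/73
merge 32/73 + 41/73 → 1
L = 4/73 + 11/73 + 22/73 + 32/73 + 41/73 + 1 = 183/73 ≈ 2.507 bits/symbol.

2.507 bits/symbol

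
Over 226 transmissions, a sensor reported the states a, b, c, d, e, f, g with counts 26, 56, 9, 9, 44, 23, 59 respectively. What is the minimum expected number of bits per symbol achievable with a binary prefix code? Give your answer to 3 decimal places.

2.558 bits/symbol

Probabilities are the counts divided by 226.
Repeatedly combine the two least-probable nodes; the expected code length is the sum of the merged weights.
merge 9/226 + 9/226 → 9/113
merge 9/113 + 23/226 → 41/226
merge 13/113 + 41/226 → 67/226
merge 22/113 + 28/113 → 50/113
merge 59/226 + 67/226 → 63/113
merge 50/113 + 63/113 → 1
L = 9/113 + 41/226 + 67/226 + 50/113 + 63/113 + 1 = 289/113 ≈ 2.558 bits/symbol.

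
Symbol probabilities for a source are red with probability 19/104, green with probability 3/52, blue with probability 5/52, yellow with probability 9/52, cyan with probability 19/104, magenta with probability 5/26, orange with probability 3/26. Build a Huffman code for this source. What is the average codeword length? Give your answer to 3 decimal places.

Repeatedly combine the two least-probable nodes; the expected code length is the sum of the merged weights.
merge 3/52 + 5/52 → 2/13
merge 3/26 + 2/13 → 7/26
merge 9/52 + 19/104 → 37/104
merge 19/104 + 5/26 → 3/8
merge 7/26 + 37/104 → 5/8
merge 3/8 + 5/8 → 1
L = 2/13 + 7/26 + 37/104 + 3/8 + 5/8 + 1 = 289/104 ≈ 2.779 bits/symbol.

2.779 bits/symbol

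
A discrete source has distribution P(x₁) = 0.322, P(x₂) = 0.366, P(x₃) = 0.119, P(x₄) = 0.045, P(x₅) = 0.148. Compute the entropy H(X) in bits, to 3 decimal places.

H = −Σ pᵢ log₂ pᵢ.
−0.322·log₂(0.322) = 0.5264
−0.366·log₂(0.366) = 0.5307
−0.119·log₂(0.119) = 0.3654
−0.045·log₂(0.045) = 0.2013
−0.148·log₂(0.148) = 0.4079
Sum ≈ 2.0319 → 2.032 bits.

2.032 bits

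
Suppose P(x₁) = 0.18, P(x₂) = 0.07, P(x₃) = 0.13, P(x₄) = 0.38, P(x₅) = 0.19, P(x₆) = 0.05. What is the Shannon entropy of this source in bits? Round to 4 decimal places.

H = −Σ pᵢ log₂ pᵢ.
−0.18·log₂(0.18) = 0.4453
−0.07·log₂(0.07) = 0.2686
−0.13·log₂(0.13) = 0.3826
−0.38·log₂(0.38) = 0.5305
−0.19·log₂(0.19) = 0.4552
−0.05·log₂(0.05) = 0.2161
Sum ≈ 2.2983 → 2.2983 bits.

2.2983 bits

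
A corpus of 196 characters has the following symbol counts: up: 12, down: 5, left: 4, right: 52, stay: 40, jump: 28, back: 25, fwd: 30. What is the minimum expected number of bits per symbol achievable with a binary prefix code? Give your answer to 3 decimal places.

2.684 bits/symbol

Probabilities are the counts divided by 196.
Repeatedly combine the two least-probable nodes; the expected code length is the sum of the merged weights.
merge 1/49 + 5/196 → 9/196
merge 9/196 + 3/49 → 3/28
merge 3/28 + 25/196 → 23/98
merge 1/7 + 15/98 → 29/98
merge 10/49 + 23/98 → 43/98
merge 13/49 + 29/98 → 55/98
merge 43/98 + 55/98 → 1
L = 9/196 + 3/28 + 23/98 + 29/98 + 43/98 + 55/98 + 1 = 263/98 ≈ 2.684 bits/symbol.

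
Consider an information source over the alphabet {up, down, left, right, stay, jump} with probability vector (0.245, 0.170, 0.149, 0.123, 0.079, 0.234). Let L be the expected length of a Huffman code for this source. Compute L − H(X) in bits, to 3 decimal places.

0.029 bits

Entropy H = −Σ p log₂ p ≈ 2.4925 bits.
Huffman merges: 79/1000+123/1000→101/500; 149/1000+17/100→319/1000; 101/500+117/500→109/250; 49/200+319/1000→141/250; 109/250+141/250→1. L = 2521/1000 ≈ 2.5210.
L − H = 2.5210 − 2.4925 = 0.029 bits.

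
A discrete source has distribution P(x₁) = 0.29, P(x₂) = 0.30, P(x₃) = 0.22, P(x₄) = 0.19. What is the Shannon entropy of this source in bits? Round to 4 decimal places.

1.9748 bits

H = −Σ pᵢ log₂ pᵢ.
−0.29·log₂(0.29) = 0.5179
−0.30·log₂(0.30) = 0.5211
−0.22·log₂(0.22) = 0.4806
−0.19·log₂(0.19) = 0.4552
Sum ≈ 1.9748 → 1.9748 bits.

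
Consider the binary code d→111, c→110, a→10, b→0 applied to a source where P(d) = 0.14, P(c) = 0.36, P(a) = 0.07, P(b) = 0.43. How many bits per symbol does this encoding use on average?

2.07 bits/symbol

L̄ = Σ pᵢ·ℓᵢ = 0.14·3 + 0.36·3 + 0.07·2 + 0.43·1 = 2.07 bits/symbol.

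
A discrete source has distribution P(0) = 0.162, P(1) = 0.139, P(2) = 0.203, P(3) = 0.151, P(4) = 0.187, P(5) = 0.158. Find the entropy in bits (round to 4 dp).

H = −Σ pᵢ log₂ pᵢ.
−0.162·log₂(0.162) = 0.4254
−0.139·log₂(0.139) = 0.3957
−0.203·log₂(0.203) = 0.4670
−0.151·log₂(0.151) = 0.4118
−0.187·log₂(0.187) = 0.4523
−0.158·log₂(0.158) = 0.4206
Sum ≈ 2.5729 → 2.5729 bits.

2.5729 bits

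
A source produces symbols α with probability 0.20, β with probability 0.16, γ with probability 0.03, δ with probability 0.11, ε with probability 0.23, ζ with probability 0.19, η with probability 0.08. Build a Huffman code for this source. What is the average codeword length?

2.68 bits/symbol

Repeatedly combine the two least-probable nodes; the expected code length is the sum of the merged weights.
merge 3/100 + 2/25 → 11/100
merge 11/100 + 11/100 → 11/50
merge 4/25 + 19/100 → 7/20
merge 1/5 + 11/50 → 21/50
merge 23/100 + 7/20 → 29/50
merge 21/50 + 29/50 → 1
L = 11/100 + 11/50 + 7/20 + 21/50 + 29/50 + 1 = 67/25 = 2.68 bits/symbol.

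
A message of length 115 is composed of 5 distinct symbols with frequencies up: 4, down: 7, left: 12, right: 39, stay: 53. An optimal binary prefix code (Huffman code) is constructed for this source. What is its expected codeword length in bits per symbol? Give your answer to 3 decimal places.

Probabilities are the counts divided by 115.
Repeatedly combine the two least-probable nodes; the expected code length is the sum of the merged weights.
merge 4/115 + 7/115 → 11/115
merge 11/115 + 12/115 → 1/5
merge 1/5 + 39/115 → 62/115
merge 53/115 + 62/115 → 1
L = 11/115 + 1/5 + 62/115 + 1 = 211/115 ≈ 1.835 bits/symbol.

1.835 bits/symbol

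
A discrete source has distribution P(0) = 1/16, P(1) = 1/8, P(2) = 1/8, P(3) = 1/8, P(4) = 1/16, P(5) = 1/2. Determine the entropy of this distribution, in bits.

2.125 bits

Each probability is a power of 1/2, so log₂(1/p) is an integer.
H = Σ p·log₂(1/p) = 1/16·4 + 1/8·3 + 1/8·3 + 1/8·3 + 1/16·4 + 1/2·1 = 2.125 bits.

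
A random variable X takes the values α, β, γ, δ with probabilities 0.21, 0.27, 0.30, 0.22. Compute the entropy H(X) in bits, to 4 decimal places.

1.9845 bits

H = −Σ pᵢ log₂ pᵢ.
−0.21·log₂(0.21) = 0.4728
−0.27·log₂(0.27) = 0.5100
−0.30·log₂(0.30) = 0.5211
−0.22·log₂(0.22) = 0.4806
Sum ≈ 1.9845 → 1.9845 bits.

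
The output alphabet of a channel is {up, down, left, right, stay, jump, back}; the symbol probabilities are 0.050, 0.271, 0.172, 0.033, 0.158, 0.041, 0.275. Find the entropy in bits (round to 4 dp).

H = −Σ pᵢ log₂ pᵢ.
−0.050·log₂(0.050) = 0.2161
−0.271·log₂(0.271) = 0.5105
−0.172·log₂(0.172) = 0.4368
−0.033·log₂(0.033) = 0.1624
−0.158·log₂(0.158) = 0.4206
−0.041·log₂(0.041) = 0.1889
−0.275·log₂(0.275) = 0.5122
Sum ≈ 2.4475 → 2.4475 bits.

2.4475 bits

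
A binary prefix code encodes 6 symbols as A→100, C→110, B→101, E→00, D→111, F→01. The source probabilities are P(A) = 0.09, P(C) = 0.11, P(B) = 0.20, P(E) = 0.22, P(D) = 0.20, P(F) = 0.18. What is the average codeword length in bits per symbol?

2.6 bits/symbol

L̄ = Σ pᵢ·ℓᵢ = 0.09·3 + 0.11·3 + 0.20·3 + 0.22·2 + 0.20·3 + 0.18·2 = 2.6 bits/symbol.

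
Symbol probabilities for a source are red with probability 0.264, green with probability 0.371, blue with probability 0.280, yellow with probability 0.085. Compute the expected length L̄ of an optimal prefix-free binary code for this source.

1.978 bits/symbol

Repeatedly combine the two least-probable nodes; the expected code length is the sum of the merged weights.
merge 17/200 + 33/125 → 349/1000
merge 7/25 + 349/1000 → 629/1000
merge 371/1000 + 629/1000 → 1
L = 349/1000 + 629/1000 + 1 = 989/500 = 1.978 bits/symbol.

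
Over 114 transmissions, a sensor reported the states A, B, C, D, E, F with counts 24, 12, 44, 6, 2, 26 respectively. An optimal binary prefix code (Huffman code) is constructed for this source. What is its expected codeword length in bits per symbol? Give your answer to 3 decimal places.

Probabilities are the counts divided by 114.
Repeatedly combine the two least-probable nodes; the expected code length is the sum of the merged weights.
merge 1/57 + 1/19 → 4/57
merge 4/57 + 2/19 → 10/57
merge 10/57 + 4/19 → 22/57
merge 13/57 + 22/57 → 35/57
merge 22/57 + 35/57 → 1
L = 4/57 + 10/57 + 22/57 + 35/57 + 1 = 128/57 ≈ 2.246 bits/symbol.

2.246 bits/symbol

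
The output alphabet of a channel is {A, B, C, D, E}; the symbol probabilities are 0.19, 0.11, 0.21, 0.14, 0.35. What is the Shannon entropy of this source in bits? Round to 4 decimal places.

2.2055 bits

H = −Σ pᵢ log₂ pᵢ.
−0.19·log₂(0.19) = 0.4552
−0.11·log₂(0.11) = 0.3503
−0.21·log₂(0.21) = 0.4728
−0.14·log₂(0.14) = 0.3971
−0.35·log₂(0.35) = 0.5301
Sum ≈ 2.2055 → 2.2055 bits.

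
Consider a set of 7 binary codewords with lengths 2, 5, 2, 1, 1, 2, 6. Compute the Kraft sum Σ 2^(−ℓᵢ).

With common denominator 2^6 = 64: Σ 2^(−ℓᵢ) = 16/64 + 2/64 + 16/64 + 32/64 + 32/64 + 16/64 + 1/64 = 115/64 = 1.796875.

1.796875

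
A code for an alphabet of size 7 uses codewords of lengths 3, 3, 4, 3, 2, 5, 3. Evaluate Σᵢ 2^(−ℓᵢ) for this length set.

With common denominator 2^5 = 32: Σ 2^(−ℓᵢ) = 4/32 + 4/32 + 2/32 + 4/32 + 8/32 + 1/32 + 4/32 = 27/32 = 0.84375.

0.84375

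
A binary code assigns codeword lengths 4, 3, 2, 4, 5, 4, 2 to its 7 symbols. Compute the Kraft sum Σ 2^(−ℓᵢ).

With common denominator 2^5 = 32: Σ 2^(−ℓᵢ) = 2/32 + 4/32 + 8/32 + 2/32 + 1/32 + 2/32 + 8/32 = 27/32 = 0.84375.

0.84375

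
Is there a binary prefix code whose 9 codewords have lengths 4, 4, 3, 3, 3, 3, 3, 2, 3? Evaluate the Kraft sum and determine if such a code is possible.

With common denominator 2^4 = 16: Σ 2^(−ℓᵢ) = 1/16 + 1/16 + 2/16 + 2/16 + 2/16 + 2/16 + 2/16 + 4/16 + 2/16 = 18/16 = 1.125.
Kraft's inequality requires Σ ≤ 1; here Σ = 1.125 > 1, so no such prefix code exists.

1.125; no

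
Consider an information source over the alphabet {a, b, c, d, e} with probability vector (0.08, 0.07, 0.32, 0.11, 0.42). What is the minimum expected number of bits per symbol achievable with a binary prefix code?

Repeatedly combine the two least-probable nodes; the expected code length is the sum of the merged weights.
merge 7/100 + 2/25 → 3/20
merge 11/100 + 3/20 → 13/50
merge 13/50 + 8/25 → 29/50
merge 21/50 + 29/50 → 1
L = 3/20 + 13/50 + 29/50 + 1 = 199/100 = 1.99 bits/symbol.

1.99 bits/symbol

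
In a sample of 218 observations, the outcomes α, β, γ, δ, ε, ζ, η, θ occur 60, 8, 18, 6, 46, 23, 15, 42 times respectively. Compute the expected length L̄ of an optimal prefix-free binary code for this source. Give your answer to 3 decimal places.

2.706 bits/symbol

Probabilities are the counts divided by 218.
Repeatedly combine the two least-probable nodes; the expected code length is the sum of the merged weights.
merge 3/109 + 4/109 → 7/109
merge 7/109 + 15/218 → 29/218
merge 9/109 + 23/218 → 41/218
merge 29/218 + 41/218 → 35/109
merge 21/109 + 23/109 → 44/109
merge 30/109 + 35/109 → 65/109
merge 44/109 + 65/109 → 1
L = 7/109 + 29/218 + 41/218 + 35/109 + 44/109 + 65/109 + 1 = 295/109 ≈ 2.706 bits/symbol.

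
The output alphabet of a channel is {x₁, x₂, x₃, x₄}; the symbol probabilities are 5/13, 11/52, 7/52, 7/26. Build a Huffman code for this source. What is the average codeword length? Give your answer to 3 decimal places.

Repeatedly combine the two least-probable nodes; the expected code length is the sum of the merged weights.
merge 7/52 + 11/52 → 9/26
merge 7/26 + 9/26 → 8/13
merge 5/13 + 8/13 → 1
L = 9/26 + 8/13 + 1 = 51/26 ≈ 1.962 bits/symbol.

1.962 bits/symbol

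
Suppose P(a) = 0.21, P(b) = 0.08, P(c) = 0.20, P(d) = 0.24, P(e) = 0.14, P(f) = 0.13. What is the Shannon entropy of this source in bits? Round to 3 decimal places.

H = −Σ pᵢ log₂ pᵢ.
−0.21·log₂(0.21) = 0.4728
−0.08·log₂(0.08) = 0.2915
−0.20·log₂(0.20) = 0.4644
−0.24·log₂(0.24) = 0.4941
−0.14·log₂(0.14) = 0.3971
−0.13·log₂(0.13) = 0.3826
Sum ≈ 2.5026 → 2.503 bits.

2.503 bits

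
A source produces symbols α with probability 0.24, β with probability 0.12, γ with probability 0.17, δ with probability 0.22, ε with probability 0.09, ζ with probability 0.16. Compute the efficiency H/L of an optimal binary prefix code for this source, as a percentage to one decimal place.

Entropy H = −Σ p log₂ p ≈ 2.5120 bits.
Huffman merges: 9/100+3/25→21/100; 4/25+17/100→33/100; 21/100+11/50→43/100; 6/25+33/100→57/100; 43/100+57/100→1. L = 127/50 ≈ 2.5400.
Efficiency = H/L = 2.5120/2.5400 = 98.9%.

98.9%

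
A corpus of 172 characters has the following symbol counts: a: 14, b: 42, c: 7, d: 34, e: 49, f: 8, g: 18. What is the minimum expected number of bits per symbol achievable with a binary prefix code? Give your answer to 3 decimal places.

Probabilities are the counts divided by 172.
Repeatedly combine the two least-probable nodes; the expected code length is the sum of the merged weights.
merge 7/172 + 2/43 → 15/172
merge 7/86 + 15/172 → 29/172
merge 9/86 + 29/172 → 47/172
merge 17/86 + 21/86 → 19/43
merge 47/172 + 49/172 → 24/43
merge 19/43 + 24/43 → 1
L = 15/172 + 29/172 + 47/172 + 19/43 + 24/43 + 1 = 435/172 ≈ 2.529 bits/symbol.

2.529 bits/symbol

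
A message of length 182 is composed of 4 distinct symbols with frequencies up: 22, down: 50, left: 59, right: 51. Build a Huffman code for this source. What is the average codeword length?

Probabilities are the counts divided by 182.
Repeatedly combine the two least-probable nodes; the expected code length is the sum of the merged weights.
merge 11/91 + 25/91 → 36/91
merge 51/182 + 59/182 → 55/91
merge 36/91 + 55/91 → 1
L = 36/91 + 55/91 + 1 = 2 bits/symbol.

2 bits/symbol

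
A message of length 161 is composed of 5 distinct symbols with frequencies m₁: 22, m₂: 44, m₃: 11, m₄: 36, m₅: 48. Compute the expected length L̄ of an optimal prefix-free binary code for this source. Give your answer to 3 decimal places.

Probabilities are the counts divided by 161.
Repeatedly combine the two least-probable nodes; the expected code length is the sum of the merged weights.
merge 11/161 + 22/161 → 33/161
merge 33/161 + 36/161 → 3/7
merge 44/161 + 48/161 → 4/7
merge 3/7 + 4/7 → 1
L = 33/161 + 3/7 + 4/7 + 1 = 355/161 ≈ 2.205 bits/symbol.

2.205 bits/symbol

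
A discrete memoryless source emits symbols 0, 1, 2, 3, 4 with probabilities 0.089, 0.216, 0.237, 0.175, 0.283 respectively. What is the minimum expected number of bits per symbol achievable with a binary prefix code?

Repeatedly combine the two least-probable nodes; the expected code length is the sum of the merged weights.
merge 89/1000 + 7/40 → 33/125
merge 27/125 + 237/1000 → 453/1000
merge 33/125 + 283/1000 → 547/1000
merge 453/1000 + 547/1000 → 1
L = 33/125 + 453/1000 + 547/1000 + 1 = 283/125 = 2.264 bits/symbol.

2.264 bits/symbol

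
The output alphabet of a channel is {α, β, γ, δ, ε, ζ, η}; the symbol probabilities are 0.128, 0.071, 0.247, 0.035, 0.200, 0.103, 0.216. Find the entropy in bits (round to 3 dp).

2.598 bits

H = −Σ pᵢ log₂ pᵢ.
−0.128·log₂(0.128) = 0.3796
−0.071·log₂(0.071) = 0.2709
−0.247·log₂(0.247) = 0.4983
−0.035·log₂(0.035) = 0.1693
−0.200·log₂(0.200) = 0.4644
−0.103·log₂(0.103) = 0.3378
−0.216·log₂(0.216) = 0.4776
Sum ≈ 2.5978 → 2.598 bits.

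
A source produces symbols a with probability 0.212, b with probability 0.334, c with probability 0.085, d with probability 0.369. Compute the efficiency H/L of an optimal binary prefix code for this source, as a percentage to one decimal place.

95.2%

Entropy H = −Σ p log₂ p ≈ 1.8359 bits.
Huffman merges: 17/200+53/250→297/1000; 297/1000+167/500→631/1000; 369/1000+631/1000→1. L = 241/125 ≈ 1.9280.
Efficiency = H/L = 1.8359/1.9280 = 95.2%.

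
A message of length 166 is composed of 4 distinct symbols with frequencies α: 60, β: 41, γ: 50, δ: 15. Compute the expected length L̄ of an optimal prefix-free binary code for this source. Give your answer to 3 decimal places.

Probabilities are the counts divided by 166.
Repeatedly combine the two least-probable nodes; the expected code length is the sum of the merged weights.
merge 15/166 + 41/166 → 28/83
merge 25/83 + 28/83 → 53/83
merge 30/83 + 53/83 → 1
L = 28/83 + 53/83 + 1 = 164/83 ≈ 1.976 bits/symbol.

1.976 bits/symbol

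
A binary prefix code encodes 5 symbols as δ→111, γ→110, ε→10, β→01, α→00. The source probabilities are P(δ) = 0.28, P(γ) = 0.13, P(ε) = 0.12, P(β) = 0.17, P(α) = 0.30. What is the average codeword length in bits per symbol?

L̄ = Σ pᵢ·ℓᵢ = 0.28·3 + 0.13·3 + 0.12·2 + 0.17·2 + 0.30·2 = 2.41 bits/symbol.

2.41 bits/symbol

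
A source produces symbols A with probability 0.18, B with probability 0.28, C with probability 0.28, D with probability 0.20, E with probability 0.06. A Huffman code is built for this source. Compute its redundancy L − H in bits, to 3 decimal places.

0.058 bits

Entropy H = −Σ p log₂ p ≈ 2.1817 bits.
Huffman merges: 3/50+9/50→6/25; 1/5+6/25→11/25; 7/25+7/25→14/25; 11/25+14/25→1. L = 56/25 ≈ 2.2400.
L − H = 2.2400 − 2.1817 = 0.058 bits.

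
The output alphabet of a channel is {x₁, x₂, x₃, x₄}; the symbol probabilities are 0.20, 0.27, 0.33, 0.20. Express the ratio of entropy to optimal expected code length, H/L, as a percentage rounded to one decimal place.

Entropy H = −Σ p log₂ p ≈ 1.9666 bits.
Huffman merges: 1/5+1/5→2/5; 27/100+33/100→3/5; 2/5+3/5→1. L = 2 ≈ 2.0000.
Efficiency = H/L = 1.9666/2.0000 = 98.3%.

98.3%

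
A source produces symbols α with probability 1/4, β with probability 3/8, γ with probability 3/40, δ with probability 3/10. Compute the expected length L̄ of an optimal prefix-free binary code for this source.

Repeatedly combine the two least-probable nodes; the expected code length is the sum of the merged weights.
merge 3/40 + 1/4 → 13/40
merge 3/10 + 13/40 → 5/8
merge 3/8 + 5/8 → 1
L = 13/40 + 5/8 + 1 = 39/20 = 1.95 bits/symbol.

1.95 bits/symbol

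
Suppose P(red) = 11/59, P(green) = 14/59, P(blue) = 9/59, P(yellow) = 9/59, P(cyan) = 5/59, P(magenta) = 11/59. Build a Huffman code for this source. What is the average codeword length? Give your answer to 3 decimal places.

Repeatedly combine the two least-probable nodes; the expected code length is the sum of the merged weights.
merge 5/59 + 9/59 → 14/59
merge 9/59 + 11/59 → 20/59
merge 11/59 + 14/59 → 25/59
merge 14/59 + 20/59 → 34/59
merge 25/59 + 34/59 → 1
L = 14/59 + 20/59 + 25/59 + 34/59 + 1 = 152/59 ≈ 2.576 bits/symbol.

2.576 bits/symbol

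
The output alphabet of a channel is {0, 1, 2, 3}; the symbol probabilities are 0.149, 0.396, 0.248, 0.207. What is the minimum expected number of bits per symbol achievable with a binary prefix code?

1.96 bits/symbol

Repeatedly combine the two least-probable nodes; the expected code length is the sum of the merged weights.
merge 149/1000 + 207/1000 → 89/250
merge 31/125 + 89/250 → 151/250
merge 99/250 + 151/250 → 1
L = 89/250 + 151/250 + 1 = 49/25 = 1.96 bits/symbol.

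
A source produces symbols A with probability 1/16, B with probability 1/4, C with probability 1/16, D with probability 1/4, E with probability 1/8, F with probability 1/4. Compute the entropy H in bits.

2.375 bits

Each probability is a power of 1/2, so log₂(1/p) is an integer.
H = Σ p·log₂(1/p) = 1/16·4 + 1/4·2 + 1/16·4 + 1/4·2 + 1/8·3 + 1/4·2 = 2.375 bits.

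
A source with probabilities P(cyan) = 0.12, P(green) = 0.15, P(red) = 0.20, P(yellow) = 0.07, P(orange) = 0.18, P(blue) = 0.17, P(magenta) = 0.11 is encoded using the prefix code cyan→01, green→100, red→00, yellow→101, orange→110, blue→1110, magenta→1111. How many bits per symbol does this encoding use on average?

L̄ = Σ pᵢ·ℓᵢ = 0.12·2 + 0.15·3 + 0.20·2 + 0.07·3 + 0.18·3 + 0.17·4 + 0.11·4 = 2.96 bits/symbol.

2.96 bits/symbol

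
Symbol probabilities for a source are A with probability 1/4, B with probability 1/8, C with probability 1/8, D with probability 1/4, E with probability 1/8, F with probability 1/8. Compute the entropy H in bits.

Each probability is a power of 1/2, so log₂(1/p) is an integer.
H = Σ p·log₂(1/p) = 1/4·2 + 1/8·3 + 1/8·3 + 1/4·2 + 1/8·3 + 1/8·3 = 2.5 bits.

2.5 bits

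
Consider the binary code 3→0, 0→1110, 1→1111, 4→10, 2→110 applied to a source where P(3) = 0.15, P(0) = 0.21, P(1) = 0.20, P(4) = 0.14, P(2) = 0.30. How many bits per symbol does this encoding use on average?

2.97 bits/symbol

L̄ = Σ pᵢ·ℓᵢ = 0.15·1 + 0.21·4 + 0.20·4 + 0.14·2 + 0.30·3 = 2.97 bits/symbol.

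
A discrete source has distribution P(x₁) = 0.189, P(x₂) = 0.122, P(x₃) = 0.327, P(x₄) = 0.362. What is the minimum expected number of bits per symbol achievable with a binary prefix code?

Repeatedly combine the two least-probable nodes; the expected code length is the sum of the merged weights.
merge 61/500 + 189/1000 → 311/1000
merge 311/1000 + 327/1000 → 319/500
merge 181/500 + 319/500 → 1
L = 311/1000 + 319/500 + 1 = 1949/1000 = 1.949 bits/symbol.

1.949 bits/symbol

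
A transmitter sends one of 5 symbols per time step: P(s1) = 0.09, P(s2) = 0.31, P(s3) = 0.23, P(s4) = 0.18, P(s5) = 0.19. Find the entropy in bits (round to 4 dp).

2.2247 bits

H = −Σ pᵢ log₂ pᵢ.
−0.09·log₂(0.09) = 0.3127
−0.31·log₂(0.31) = 0.5238
−0.23·log₂(0.23) = 0.4877
−0.18·log₂(0.18) = 0.4453
−0.19·log₂(0.19) = 0.4552
Sum ≈ 2.2247 → 2.2247 bits.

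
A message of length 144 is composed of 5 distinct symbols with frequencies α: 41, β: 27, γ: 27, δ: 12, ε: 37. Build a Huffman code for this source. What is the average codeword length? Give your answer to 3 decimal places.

Probabilities are the counts divided by 144.
Repeatedly combine the two least-probable nodes; the expected code length is the sum of the merged weights.
merge 1/12 + 3/16 → 13/48
merge 3/16 + 37/144 → 4/9
merge 13/48 + 41/144 → 5/9
merge 4/9 + 5/9 → 1
L = 13/48 + 4/9 + 5/9 + 1 = 109/48 ≈ 2.271 bits/symbol.

2.271 bits/symbol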